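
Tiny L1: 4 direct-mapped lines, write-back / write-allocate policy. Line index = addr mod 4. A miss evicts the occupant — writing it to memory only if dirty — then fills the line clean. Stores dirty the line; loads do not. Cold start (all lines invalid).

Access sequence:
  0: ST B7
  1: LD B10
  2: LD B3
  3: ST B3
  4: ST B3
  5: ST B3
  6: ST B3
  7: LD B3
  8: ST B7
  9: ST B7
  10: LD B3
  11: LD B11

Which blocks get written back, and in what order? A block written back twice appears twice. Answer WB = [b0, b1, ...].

WB = [7, 3, 7]

  0 | W B7 → L3 miss [D]
  1 | R B10 → L2 miss [-]
  2 | R B3 → L3 miss wb→B7 [-]
  3 | W B3 → L3 hit [D]
  4 | W B3 → L3 hit [D]
  5 | W B3 → L3 hit [D]
  6 | W B3 → L3 hit [D]
  7 | R B3 → L3 hit [D]
  8 | W B7 → L3 miss wb→B3 [D]
  9 | W B7 → L3 hit [D]
  10 | R B3 → L3 miss wb→B7 [-]
  11 | R B11 → L3 miss [-]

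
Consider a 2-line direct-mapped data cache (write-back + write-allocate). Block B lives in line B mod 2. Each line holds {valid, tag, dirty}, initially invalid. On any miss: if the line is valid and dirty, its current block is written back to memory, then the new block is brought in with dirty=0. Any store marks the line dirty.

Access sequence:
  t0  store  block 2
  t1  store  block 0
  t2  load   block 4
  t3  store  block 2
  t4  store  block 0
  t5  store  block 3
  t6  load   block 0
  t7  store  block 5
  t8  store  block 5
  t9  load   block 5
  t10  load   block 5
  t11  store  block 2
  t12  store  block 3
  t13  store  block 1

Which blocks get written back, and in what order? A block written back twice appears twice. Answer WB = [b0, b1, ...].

WB = [2, 0, 2, 3, 0, 5, 3]

0: W B2 → L0 miss [D]
1: W B0 → L0 miss wb→B2 [D]
2: R B4 → L0 miss wb→B0 [-]
3: W B2 → L0 miss [D]
4: W B0 → L0 miss wb→B2 [D]
5: W B3 → L1 miss [D]
6: R B0 → L0 hit [D]
7: W B5 → L1 miss wb→B3 [D]
8: W B5 → L1 hit [D]
9: R B5 → L1 hit [D]
10: R B5 → L1 hit [D]
11: W B2 → L0 miss wb→B0 [D]
12: W B3 → L1 miss wb→B5 [D]
13: W B1 → L1 miss wb→B3 [D]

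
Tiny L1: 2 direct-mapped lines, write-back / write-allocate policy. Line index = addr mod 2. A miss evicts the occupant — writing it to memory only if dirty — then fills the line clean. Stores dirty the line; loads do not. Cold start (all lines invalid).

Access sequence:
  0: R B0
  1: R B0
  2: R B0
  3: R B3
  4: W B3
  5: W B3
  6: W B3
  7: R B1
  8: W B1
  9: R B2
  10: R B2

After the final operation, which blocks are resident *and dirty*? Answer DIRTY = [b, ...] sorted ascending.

DIRTY = [1]

0: R B0 -> L0 miss  d=-]
1: R B0 -> L0 hit  d=-]
2: R B0 -> L0 hit  d=-]
3: R B3 -> L1 miss  d=-]
4: W B3 -> L1 hit  d=D]
5: W B3 -> L1 hit  d=D]
6: W B3 -> L1 hit  d=D]
7: R B1 -> L1 miss wb->B3  d=-]
8: W B1 -> L1 hit  d=D]
9: R B2 -> L0 miss  d=-]
10: R B2 -> L0 hit  d=-]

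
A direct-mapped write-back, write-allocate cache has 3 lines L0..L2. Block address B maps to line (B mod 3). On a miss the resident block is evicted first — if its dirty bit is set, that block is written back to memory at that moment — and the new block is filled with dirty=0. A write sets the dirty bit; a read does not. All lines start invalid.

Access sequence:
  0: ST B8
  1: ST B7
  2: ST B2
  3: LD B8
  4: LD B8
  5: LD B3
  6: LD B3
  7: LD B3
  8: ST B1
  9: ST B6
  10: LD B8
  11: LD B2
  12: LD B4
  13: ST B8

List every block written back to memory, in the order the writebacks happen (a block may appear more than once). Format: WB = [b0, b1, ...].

0: W B8 -> L2 miss  d=D]
1: W B7 -> L1 miss  d=D]
2: W B2 -> L2 miss wb->B8  d=D]
3: R B8 -> L2 miss wb->B2  d=-]
4: R B8 -> L2 hit  d=-]
5: R B3 -> L0 miss  d=-]
6: R B3 -> L0 hit  d=-]
7: R B3 -> L0 hit  d=-]
8: W B1 -> L1 miss wb->B7  d=D]
9: W B6 -> L0 miss  d=D]
10: R B8 -> L2 hit  d=-]
11: R B2 -> L2 miss  d=-]
12: R B4 -> L1 miss wb->B1  d=-]
13: W B8 -> L2 miss  d=D]

WB = [8, 2, 7, 1]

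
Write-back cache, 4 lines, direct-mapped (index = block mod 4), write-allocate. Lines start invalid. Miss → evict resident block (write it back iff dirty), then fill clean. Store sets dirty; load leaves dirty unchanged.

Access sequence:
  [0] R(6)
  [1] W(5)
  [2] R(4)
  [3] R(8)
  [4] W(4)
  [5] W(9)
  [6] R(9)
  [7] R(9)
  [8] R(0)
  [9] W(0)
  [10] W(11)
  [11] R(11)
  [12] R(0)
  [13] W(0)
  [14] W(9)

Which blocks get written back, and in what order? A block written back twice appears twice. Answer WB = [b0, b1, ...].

WB = [5, 4]

0: R B6 -> L2 miss  d=-]
1: W B5 -> L1 miss  d=D]
2: R B4 -> L0 miss  d=-]
3: R B8 -> L0 miss  d=-]
4: W B4 -> L0 miss  d=D]
5: W B9 -> L1 miss wb->B5  d=D]
6: R B9 -> L1 hit  d=D]
7: R B9 -> L1 hit  d=D]
8: R B0 -> L0 miss wb->B4  d=-]
9: W B0 -> L0 hit  d=D]
10: W B11 -> L3 miss  d=D]
11: R B11 -> L3 hit  d=D]
12: R B0 -> L0 hit  d=D]
13: W B0 -> L0 hit  d=D]
14: W B9 -> L1 hit  d=D]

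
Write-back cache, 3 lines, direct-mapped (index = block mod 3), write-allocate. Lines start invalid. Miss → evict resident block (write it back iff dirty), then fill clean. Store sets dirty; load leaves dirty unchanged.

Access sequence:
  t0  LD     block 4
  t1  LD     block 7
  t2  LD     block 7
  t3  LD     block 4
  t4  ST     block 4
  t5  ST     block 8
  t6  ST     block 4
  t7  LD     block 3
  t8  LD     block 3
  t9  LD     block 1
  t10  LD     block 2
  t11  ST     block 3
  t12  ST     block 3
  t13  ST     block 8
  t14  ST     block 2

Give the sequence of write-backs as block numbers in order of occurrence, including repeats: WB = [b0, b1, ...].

0: R B4 -> L1 miss  d=-]
1: R B7 -> L1 miss  d=-]
2: R B7 -> L1 hit  d=-]
3: R B4 -> L1 miss  d=-]
4: W B4 -> L1 hit  d=D]
5: W B8 -> L2 miss  d=D]
6: W B4 -> L1 hit  d=D]
7: R B3 -> L0 miss  d=-]
8: R B3 -> L0 hit  d=-]
9: R B1 -> L1 miss wb->B4  d=-]
10: R B2 -> L2 miss wb->B8  d=-]
11: W B3 -> L0 hit  d=D]
12: W B3 -> L0 hit  d=D]
13: W B8 -> L2 miss  d=D]
14: W B2 -> L2 miss wb->B8  d=D]

WB = [4, 8, 8]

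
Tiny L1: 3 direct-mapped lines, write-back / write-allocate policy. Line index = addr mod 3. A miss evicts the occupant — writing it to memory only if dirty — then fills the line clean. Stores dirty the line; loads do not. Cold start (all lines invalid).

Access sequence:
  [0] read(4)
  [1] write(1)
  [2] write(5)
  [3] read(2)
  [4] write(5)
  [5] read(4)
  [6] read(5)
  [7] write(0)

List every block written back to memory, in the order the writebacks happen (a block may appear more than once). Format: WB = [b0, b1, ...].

WB = [5, 1]

0: R B4 -> L1 miss  d=-]
1: W B1 -> L1 miss  d=D]
2: W B5 -> L2 miss  d=D]
3: R B2 -> L2 miss wb->B5  d=-]
4: W B5 -> L2 miss  d=D]
5: R B4 -> L1 miss wb->B1  d=-]
6: R B5 -> L2 hit  d=D]
7: W B0 -> L0 miss  d=D]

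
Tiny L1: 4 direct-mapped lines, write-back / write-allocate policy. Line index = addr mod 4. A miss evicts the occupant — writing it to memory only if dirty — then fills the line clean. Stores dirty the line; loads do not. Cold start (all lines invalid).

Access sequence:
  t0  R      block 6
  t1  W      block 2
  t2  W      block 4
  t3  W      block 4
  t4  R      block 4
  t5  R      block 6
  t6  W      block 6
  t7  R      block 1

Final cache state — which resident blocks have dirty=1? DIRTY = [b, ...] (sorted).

0: R B6 -> L2 miss  d=-]
1: W B2 -> L2 miss  d=D]
2: W B4 -> L0 miss  d=D]
3: W B4 -> L0 hit  d=D]
4: R B4 -> L0 hit  d=D]
5: R B6 -> L2 miss wb->B2  d=-]
6: W B6 -> L2 hit  d=D]
7: R B1 -> L1 miss  d=-]

DIRTY = [4, 6]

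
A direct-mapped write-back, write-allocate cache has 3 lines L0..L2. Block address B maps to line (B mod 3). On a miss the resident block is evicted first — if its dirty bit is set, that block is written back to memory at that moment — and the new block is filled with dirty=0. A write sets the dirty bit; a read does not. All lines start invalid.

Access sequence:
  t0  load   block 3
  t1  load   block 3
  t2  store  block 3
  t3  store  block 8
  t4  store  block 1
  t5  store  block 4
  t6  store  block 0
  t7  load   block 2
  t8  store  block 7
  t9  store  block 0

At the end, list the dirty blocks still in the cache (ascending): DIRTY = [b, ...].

  0 | R B3 → L0 miss [-]
  1 | R B3 → L0 hit [-]
  2 | W B3 → L0 hit [D]
  3 | W B8 → L2 miss [D]
  4 | W B1 → L1 miss [D]
  5 | W B4 → L1 miss wb→B1 [D]
  6 | W B0 → L0 miss wb→B3 [D]
  7 | R B2 → L2 miss wb→B8 [-]
  8 | W B7 → L1 miss wb→B4 [D]
  9 | W B0 → L0 hit [D]

DIRTY = [0, 7]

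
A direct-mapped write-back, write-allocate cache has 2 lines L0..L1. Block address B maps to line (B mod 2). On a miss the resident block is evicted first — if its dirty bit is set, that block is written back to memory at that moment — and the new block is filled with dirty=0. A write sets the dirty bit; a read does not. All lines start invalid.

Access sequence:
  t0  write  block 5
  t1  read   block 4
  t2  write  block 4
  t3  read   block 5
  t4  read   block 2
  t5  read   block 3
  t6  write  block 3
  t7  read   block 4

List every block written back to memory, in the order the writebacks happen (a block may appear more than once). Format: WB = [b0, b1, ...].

WB = [4, 5]

  0 | W B5 → L1 miss [D]
  1 | R B4 → L0 miss [-]
  2 | W B4 → L0 hit [D]
  3 | R B5 → L1 hit [D]
  4 | R B2 → L0 miss wb→B4 [-]
  5 | R B3 → L1 miss wb→B5 [-]
  6 | W B3 → L1 hit [D]
  7 | R B4 → L0 miss [-]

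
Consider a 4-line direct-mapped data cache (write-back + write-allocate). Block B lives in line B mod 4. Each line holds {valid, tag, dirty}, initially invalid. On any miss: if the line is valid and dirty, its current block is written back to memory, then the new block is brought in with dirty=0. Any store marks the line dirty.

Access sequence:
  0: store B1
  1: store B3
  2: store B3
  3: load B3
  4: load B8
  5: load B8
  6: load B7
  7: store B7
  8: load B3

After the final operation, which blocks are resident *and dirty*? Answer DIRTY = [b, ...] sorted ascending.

DIRTY = [1]

0: W B1 -> L1 miss  d=D]
1: W B3 -> L3 miss  d=D]
2: W B3 -> L3 hit  d=D]
3: R B3 -> L3 hit  d=D]
4: R B8 -> L0 miss  d=-]
5: R B8 -> L0 hit  d=-]
6: R B7 -> L3 miss wb->B3  d=-]
7: W B7 -> L3 hit  d=D]
8: R B3 -> L3 miss wb->B7  d=-]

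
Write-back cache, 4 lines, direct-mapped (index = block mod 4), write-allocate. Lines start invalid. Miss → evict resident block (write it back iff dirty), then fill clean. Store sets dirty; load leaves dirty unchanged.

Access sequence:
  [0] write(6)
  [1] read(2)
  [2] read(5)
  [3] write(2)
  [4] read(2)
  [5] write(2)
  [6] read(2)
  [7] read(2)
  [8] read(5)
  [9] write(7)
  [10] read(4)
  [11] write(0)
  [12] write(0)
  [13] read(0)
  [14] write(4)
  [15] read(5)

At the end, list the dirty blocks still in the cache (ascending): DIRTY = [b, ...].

DIRTY = [2, 4, 7]

  0 | W B6 → L2 miss [D]
  1 | R B2 → L2 miss wb→B6 [-]
  2 | R B5 → L1 miss [-]
  3 | W B2 → L2 hit [D]
  4 | R B2 → L2 hit [D]
  5 | W B2 → L2 hit [D]
  6 | R B2 → L2 hit [D]
  7 | R B2 → L2 hit [D]
  8 | R B5 → L1 hit [-]
  9 | W B7 → L3 miss [D]
  10 | R B4 → L0 miss [-]
  11 | W B0 → L0 miss [D]
  12 | W B0 → L0 hit [D]
  13 | R B0 → L0 hit [D]
  14 | W B4 → L0 miss wb→B0 [D]
  15 | R B5 → L1 hit [-]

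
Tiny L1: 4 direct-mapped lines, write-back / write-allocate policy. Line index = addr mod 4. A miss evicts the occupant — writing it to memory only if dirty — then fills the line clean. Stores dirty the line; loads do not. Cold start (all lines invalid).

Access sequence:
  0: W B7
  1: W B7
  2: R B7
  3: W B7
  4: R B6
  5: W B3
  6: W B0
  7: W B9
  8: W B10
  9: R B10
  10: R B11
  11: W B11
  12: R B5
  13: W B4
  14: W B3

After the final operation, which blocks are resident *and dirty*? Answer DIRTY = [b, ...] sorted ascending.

0: W B7 -> L3 miss  d=D]
1: W B7 -> L3 hit  d=D]
2: R B7 -> L3 hit  d=D]
3: W B7 -> L3 hit  d=D]
4: R B6 -> L2 miss  d=-]
5: W B3 -> L3 miss wb->B7  d=D]
6: W B0 -> L0 miss  d=D]
7: W B9 -> L1 miss  d=D]
8: W B10 -> L2 miss  d=D]
9: R B10 -> L2 hit  d=D]
10: R B11 -> L3 miss wb->B3  d=-]
11: W B11 -> L3 hit  d=D]
12: R B5 -> L1 miss wb->B9  d=-]
13: W B4 -> L0 miss wb->B0  d=D]
14: W B3 -> L3 miss wb->B11  d=D]

DIRTY = [3, 4, 10]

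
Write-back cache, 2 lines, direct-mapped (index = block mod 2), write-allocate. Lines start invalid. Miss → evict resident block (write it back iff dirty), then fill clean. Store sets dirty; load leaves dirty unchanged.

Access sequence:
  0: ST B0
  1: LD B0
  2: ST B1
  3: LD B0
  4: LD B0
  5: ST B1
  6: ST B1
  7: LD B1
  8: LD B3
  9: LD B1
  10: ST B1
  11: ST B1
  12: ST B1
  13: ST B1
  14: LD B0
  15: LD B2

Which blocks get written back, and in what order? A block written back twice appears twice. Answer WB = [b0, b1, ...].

WB = [1, 0]

0: W B0 -> L0 miss  d=D]
1: R B0 -> L0 hit  d=D]
2: W B1 -> L1 miss  d=D]
3: R B0 -> L0 hit  d=D]
4: R B0 -> L0 hit  d=D]
5: W B1 -> L1 hit  d=D]
6: W B1 -> L1 hit  d=D]
7: R B1 -> L1 hit  d=D]
8: R B3 -> L1 miss wb->B1  d=-]
9: R B1 -> L1 miss  d=-]
10: W B1 -> L1 hit  d=D]
11: W B1 -> L1 hit  d=D]
12: W B1 -> L1 hit  d=D]
13: W B1 -> L1 hit  d=D]
14: R B0 -> L0 hit  d=D]
15: R B2 -> L0 miss wb->B0  d=-]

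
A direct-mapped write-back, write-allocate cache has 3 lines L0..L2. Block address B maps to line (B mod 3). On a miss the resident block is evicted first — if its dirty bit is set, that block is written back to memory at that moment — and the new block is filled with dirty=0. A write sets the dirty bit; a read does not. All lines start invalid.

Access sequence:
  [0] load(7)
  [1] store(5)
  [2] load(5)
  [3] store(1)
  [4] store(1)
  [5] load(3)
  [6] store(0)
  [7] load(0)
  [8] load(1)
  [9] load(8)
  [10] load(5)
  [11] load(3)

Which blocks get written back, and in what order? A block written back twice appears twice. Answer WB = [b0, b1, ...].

WB = [5, 0]

0: R B7 -> L1 miss  d=-]
1: W B5 -> L2 miss  d=D]
2: R B5 -> L2 hit  d=D]
3: W B1 -> L1 miss  d=D]
4: W B1 -> L1 hit  d=D]
5: R B3 -> L0 miss  d=-]
6: W B0 -> L0 miss  d=D]
7: R B0 -> L0 hit  d=D]
8: R B1 -> L1 hit  d=D]
9: R B8 -> L2 miss wb->B5  d=-]
10: R B5 -> L2 miss  d=-]
11: R B3 -> L0 miss wb->B0  d=-]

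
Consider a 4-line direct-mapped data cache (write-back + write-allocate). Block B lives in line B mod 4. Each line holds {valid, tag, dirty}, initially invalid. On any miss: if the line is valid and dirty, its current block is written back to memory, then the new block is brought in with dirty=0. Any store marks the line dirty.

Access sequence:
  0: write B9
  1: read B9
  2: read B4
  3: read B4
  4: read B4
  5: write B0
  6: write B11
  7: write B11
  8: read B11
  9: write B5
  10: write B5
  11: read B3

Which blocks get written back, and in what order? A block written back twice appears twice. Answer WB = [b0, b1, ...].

WB = [9, 11]

0: W B9 -> L1 miss  d=D]
1: R B9 -> L1 hit  d=D]
2: R B4 -> L0 miss  d=-]
3: R B4 -> L0 hit  d=-]
4: R B4 -> L0 hit  d=-]
5: W B0 -> L0 miss  d=D]
6: W B11 -> L3 miss  d=D]
7: W B11 -> L3 hit  d=D]
8: R B11 -> L3 hit  d=D]
9: W B5 -> L1 miss wb->B9  d=D]
10: W B5 -> L1 hit  d=D]
11: R B3 -> L3 miss wb->B11  d=-]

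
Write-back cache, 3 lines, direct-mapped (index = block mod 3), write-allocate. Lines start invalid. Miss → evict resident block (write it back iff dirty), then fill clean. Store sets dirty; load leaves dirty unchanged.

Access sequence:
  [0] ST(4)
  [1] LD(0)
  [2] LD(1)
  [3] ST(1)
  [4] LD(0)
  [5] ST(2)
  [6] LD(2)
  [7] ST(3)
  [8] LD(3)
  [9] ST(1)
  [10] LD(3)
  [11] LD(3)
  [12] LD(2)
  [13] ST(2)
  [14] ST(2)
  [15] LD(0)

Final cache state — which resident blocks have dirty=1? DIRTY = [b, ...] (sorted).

DIRTY = [1, 2]

0: W B4 → L1 miss [D]
1: R B0 → L0 miss [-]
2: R B1 → L1 miss wb→B4 [-]
3: W B1 → L1 hit [D]
4: R B0 → L0 hit [-]
5: W B2 → L2 miss [D]
6: R B2 → L2 hit [D]
7: W B3 → L0 miss [D]
8: R B3 → L0 hit [D]
9: W B1 → L1 hit [D]
10: R B3 → L0 hit [D]
11: R B3 → L0 hit [D]
12: R B2 → L2 hit [D]
13: W B2 → L2 hit [D]
14: W B2 → L2 hit [D]
15: R B0 → L0 miss wb→B3 [-]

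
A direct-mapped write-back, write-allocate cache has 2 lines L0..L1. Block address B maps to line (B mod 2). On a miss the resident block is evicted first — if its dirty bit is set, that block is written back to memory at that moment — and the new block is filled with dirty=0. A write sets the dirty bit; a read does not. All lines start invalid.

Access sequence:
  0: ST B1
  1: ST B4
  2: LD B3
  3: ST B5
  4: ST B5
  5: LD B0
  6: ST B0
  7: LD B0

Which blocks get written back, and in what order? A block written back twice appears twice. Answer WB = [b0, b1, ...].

  0 | W B1 → L1 miss [D]
  1 | W B4 → L0 miss [D]
  2 | R B3 → L1 miss wb→B1 [-]
  3 | W B5 → L1 miss [D]
  4 | W B5 → L1 hit [D]
  5 | R B0 → L0 miss wb→B4 [-]
  6 | W B0 → L0 hit [D]
  7 | R B0 → L0 hit [D]

WB = [1, 4]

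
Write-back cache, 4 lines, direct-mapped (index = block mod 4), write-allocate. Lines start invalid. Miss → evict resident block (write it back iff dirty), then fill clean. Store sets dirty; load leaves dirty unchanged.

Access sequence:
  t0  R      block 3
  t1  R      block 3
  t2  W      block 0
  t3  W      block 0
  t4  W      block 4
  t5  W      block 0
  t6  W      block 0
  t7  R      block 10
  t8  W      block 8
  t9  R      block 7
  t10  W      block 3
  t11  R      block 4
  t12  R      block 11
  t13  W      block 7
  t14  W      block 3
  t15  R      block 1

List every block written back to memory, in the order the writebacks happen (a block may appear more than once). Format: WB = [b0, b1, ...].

WB = [0, 4, 0, 8, 3, 7]

  0 | R B3 → L3 miss [-]
  1 | R B3 → L3 hit [-]
  2 | W B0 → L0 miss [D]
  3 | W B0 → L0 hit [D]
  4 | W B4 → L0 miss wb→B0 [D]
  5 | W B0 → L0 miss wb→B4 [D]
  6 | W B0 → L0 hit [D]
  7 | R B10 → L2 miss [-]
  8 | W B8 → L0 miss wb→B0 [D]
  9 | R B7 → L3 miss [-]
  10 | W B3 → L3 miss [D]
  11 | R B4 → L0 miss wb→B8 [-]
  12 | R B11 → L3 miss wb→B3 [-]
  13 | W B7 → L3 miss [D]
  14 | W B3 → L3 miss wb→B7 [D]
  15 | R B1 → L1 miss [-]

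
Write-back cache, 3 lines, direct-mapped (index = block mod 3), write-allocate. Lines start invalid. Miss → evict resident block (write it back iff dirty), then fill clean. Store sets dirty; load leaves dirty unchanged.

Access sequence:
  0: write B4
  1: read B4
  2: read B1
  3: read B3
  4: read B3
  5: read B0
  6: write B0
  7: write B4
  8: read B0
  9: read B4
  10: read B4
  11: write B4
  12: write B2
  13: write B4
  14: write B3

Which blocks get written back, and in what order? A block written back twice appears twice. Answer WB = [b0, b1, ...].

WB = [4, 0]

  0 | W B4 → L1 miss [D]
  1 | R B4 → L1 hit [D]
  2 | R B1 → L1 miss wb→B4 [-]
  3 | R B3 → L0 miss [-]
  4 | R B3 → L0 hit [-]
  5 | R B0 → L0 miss [-]
  6 | W B0 → L0 hit [D]
  7 | W B4 → L1 miss [D]
  8 | R B0 → L0 hit [D]
  9 | R B4 → L1 hit [D]
  10 | R B4 → L1 hit [D]
  11 | W B4 → L1 hit [D]
  12 | W B2 → L2 miss [D]
  13 | W B4 → L1 hit [D]
  14 | W B3 → L0 miss wb→B0 [D]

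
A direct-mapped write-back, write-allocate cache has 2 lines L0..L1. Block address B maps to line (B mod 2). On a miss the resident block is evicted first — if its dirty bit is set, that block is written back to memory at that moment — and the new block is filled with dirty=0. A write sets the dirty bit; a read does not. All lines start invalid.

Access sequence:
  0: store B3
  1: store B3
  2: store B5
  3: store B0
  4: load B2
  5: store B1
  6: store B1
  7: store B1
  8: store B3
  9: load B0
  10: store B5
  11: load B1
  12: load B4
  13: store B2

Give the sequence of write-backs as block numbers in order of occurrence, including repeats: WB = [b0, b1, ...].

0: W B3 -> L1 miss  d=D]
1: W B3 -> L1 hit  d=D]
2: W B5 -> L1 miss wb->B3  d=D]
3: W B0 -> L0 miss  d=D]
4: R B2 -> L0 miss wb->B0  d=-]
5: W B1 -> L1 miss wb->B5  d=D]
6: W B1 -> L1 hit  d=D]
7: W B1 -> L1 hit  d=D]
8: W B3 -> L1 miss wb->B1  d=D]
9: R B0 -> L0 miss  d=-]
10: W B5 -> L1 miss wb->B3  d=D]
11: R B1 -> L1 miss wb->B5  d=-]
12: R B4 -> L0 miss  d=-]
13: W B2 -> L0 miss  d=D]

WB = [3, 0, 5, 1, 3, 5]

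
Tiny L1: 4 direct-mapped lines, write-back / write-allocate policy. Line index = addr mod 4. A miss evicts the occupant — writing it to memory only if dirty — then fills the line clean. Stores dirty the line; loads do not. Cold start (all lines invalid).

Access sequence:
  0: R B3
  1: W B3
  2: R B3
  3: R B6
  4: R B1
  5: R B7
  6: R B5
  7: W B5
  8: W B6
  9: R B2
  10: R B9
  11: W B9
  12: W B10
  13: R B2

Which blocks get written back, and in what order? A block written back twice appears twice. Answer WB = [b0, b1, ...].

WB = [3, 6, 5, 10]

0: R B3 → L3 miss [-]
1: W B3 → L3 hit [D]
2: R B3 → L3 hit [D]
3: R B6 → L2 miss [-]
4: R B1 → L1 miss [-]
5: R B7 → L3 miss wb→B3 [-]
6: R B5 → L1 miss [-]
7: W B5 → L1 hit [D]
8: W B6 → L2 hit [D]
9: R B2 → L2 miss wb→B6 [-]
10: R B9 → L1 miss wb→B5 [-]
11: W B9 → L1 hit [D]
12: W B10 → L2 miss [D]
13: R B2 → L2 miss wb→B10 [-]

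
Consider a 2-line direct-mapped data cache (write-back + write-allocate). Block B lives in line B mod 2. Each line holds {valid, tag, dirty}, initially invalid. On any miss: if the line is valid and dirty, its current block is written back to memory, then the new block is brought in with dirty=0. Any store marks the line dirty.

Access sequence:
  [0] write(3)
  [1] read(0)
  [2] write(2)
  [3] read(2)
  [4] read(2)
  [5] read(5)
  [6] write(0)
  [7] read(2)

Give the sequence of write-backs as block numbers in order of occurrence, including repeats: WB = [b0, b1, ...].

0: W B3 → L1 miss [D]
1: R B0 → L0 miss [-]
2: W B2 → L0 miss [D]
3: R B2 → L0 hit [D]
4: R B2 → L0 hit [D]
5: R B5 → L1 miss wb→B3 [-]
6: W B0 → L0 miss wb→B2 [D]
7: R B2 → L0 miss wb→B0 [-]

WB = [3, 2, 0]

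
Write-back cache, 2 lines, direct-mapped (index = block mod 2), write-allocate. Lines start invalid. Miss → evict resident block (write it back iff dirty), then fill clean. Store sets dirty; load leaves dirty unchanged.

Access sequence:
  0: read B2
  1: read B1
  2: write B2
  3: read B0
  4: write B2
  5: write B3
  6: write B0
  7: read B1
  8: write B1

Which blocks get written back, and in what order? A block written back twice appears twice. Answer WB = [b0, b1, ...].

WB = [2, 2, 3]

  0 | R B2 → L0 miss [-]
  1 | R B1 → L1 miss [-]
  2 | W B2 → L0 hit [D]
  3 | R B0 → L0 miss wb→B2 [-]
  4 | W B2 → L0 miss [D]
  5 | W B3 → L1 miss [D]
  6 | W B0 → L0 miss wb→B2 [D]
  7 | R B1 → L1 miss wb→B3 [-]
  8 | W B1 → L1 hit [D]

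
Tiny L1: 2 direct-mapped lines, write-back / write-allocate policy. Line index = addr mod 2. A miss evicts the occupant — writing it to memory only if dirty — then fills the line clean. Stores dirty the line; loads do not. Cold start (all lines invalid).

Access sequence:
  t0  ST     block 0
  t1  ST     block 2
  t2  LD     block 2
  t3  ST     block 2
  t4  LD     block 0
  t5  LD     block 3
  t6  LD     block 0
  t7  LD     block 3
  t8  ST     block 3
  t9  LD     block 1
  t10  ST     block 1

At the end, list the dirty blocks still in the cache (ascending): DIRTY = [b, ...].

  0 | W B0 → L0 miss [D]
  1 | W B2 → L0 miss wb→B0 [D]
  2 | R B2 → L0 hit [D]
  3 | W B2 → L0 hit [D]
  4 | R B0 → L0 miss wb→B2 [-]
  5 | R B3 → L1 miss [-]
  6 | R B0 → L0 hit [-]
  7 | R B3 → L1 hit [-]
  8 | W B3 → L1 hit [D]
  9 | R B1 → L1 miss wb→B3 [-]
  10 | W B1 → L1 hit [D]

DIRTY = [1]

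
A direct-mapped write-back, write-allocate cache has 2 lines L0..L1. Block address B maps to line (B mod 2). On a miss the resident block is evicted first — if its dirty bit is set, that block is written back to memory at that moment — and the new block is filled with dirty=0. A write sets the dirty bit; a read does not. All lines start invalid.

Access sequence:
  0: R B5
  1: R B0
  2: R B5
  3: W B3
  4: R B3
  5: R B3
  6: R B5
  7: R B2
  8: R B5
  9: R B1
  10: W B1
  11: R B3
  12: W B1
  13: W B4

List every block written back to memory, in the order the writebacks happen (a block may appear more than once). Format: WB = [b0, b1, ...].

0: R B5 → L1 miss [-]
1: R B0 → L0 miss [-]
2: R B5 → L1 hit [-]
3: W B3 → L1 miss [D]
4: R B3 → L1 hit [D]
5: R B3 → L1 hit [D]
6: R B5 → L1 miss wb→B3 [-]
7: R B2 → L0 miss [-]
8: R B5 → L1 hit [-]
9: R B1 → L1 miss [-]
10: W B1 → L1 hit [D]
11: R B3 → L1 miss wb→B1 [-]
12: W B1 → L1 miss [D]
13: W B4 → L0 miss [D]

WB = [3, 1]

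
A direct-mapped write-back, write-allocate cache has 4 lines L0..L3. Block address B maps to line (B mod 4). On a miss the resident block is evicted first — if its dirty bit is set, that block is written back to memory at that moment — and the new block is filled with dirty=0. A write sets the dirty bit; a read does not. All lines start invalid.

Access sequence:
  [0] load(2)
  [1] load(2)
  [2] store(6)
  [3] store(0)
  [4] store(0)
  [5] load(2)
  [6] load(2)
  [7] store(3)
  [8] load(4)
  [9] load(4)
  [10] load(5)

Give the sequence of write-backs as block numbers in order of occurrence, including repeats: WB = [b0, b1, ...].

  0 | R B2 → L2 miss [-]
  1 | R B2 → L2 hit [-]
  2 | W B6 → L2 miss [D]
  3 | W B0 → L0 miss [D]
  4 | W B0 → L0 hit [D]
  5 | R B2 → L2 miss wb→B6 [-]
  6 | R B2 → L2 hit [-]
  7 | W B3 → L3 miss [D]
  8 | R B4 → L0 miss wb→B0 [-]
  9 | R B4 → L0 hit [-]
  10 | R B5 → L1 miss [-]

WB = [6, 0]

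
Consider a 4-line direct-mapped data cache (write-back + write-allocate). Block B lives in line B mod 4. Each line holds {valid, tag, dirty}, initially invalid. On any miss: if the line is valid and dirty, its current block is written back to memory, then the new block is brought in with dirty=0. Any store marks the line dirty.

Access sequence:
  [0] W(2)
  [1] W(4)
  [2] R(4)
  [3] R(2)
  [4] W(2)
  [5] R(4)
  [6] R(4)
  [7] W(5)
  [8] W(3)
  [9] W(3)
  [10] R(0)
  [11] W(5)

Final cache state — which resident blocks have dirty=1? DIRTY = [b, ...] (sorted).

0: W B2 -> L2 miss  d=D]
1: W B4 -> L0 miss  d=D]
2: R B4 -> L0 hit  d=D]
3: R B2 -> L2 hit  d=D]
4: W B2 -> L2 hit  d=D]
5: R B4 -> L0 hit  d=D]
6: R B4 -> L0 hit  d=D]
7: W B5 -> L1 miss  d=D]
8: W B3 -> L3 miss  d=D]
9: W B3 -> L3 hit  d=D]
10: R B0 -> L0 miss wb->B4  d=-]
11: W B5 -> L1 hit  d=D]

DIRTY = [2, 3, 5]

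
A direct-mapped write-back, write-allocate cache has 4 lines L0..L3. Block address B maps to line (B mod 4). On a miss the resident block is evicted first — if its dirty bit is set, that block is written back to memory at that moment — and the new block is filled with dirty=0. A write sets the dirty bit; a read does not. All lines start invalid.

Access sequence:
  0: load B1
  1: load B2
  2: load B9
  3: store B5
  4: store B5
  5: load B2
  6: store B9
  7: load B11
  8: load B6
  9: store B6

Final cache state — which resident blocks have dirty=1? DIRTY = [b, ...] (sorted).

DIRTY = [6, 9]

0: R B1 -> L1 miss  d=-]
1: R B2 -> L2 miss  d=-]
2: R B9 -> L1 miss  d=-]
3: W B5 -> L1 miss  d=D]
4: W B5 -> L1 hit  d=D]
5: R B2 -> L2 hit  d=-]
6: W B9 -> L1 miss wb->B5  d=D]
7: R B11 -> L3 miss  d=-]
8: R B6 -> L2 miss  d=-]
9: W B6 -> L2 hit  d=D]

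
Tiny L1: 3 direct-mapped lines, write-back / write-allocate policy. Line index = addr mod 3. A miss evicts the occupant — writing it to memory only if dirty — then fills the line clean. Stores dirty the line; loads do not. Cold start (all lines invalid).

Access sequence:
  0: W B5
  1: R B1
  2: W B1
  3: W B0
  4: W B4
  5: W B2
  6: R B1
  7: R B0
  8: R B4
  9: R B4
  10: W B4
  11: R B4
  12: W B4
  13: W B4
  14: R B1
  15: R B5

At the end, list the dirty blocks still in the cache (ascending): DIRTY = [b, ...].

DIRTY = [0]

0: W B5 -> L2 miss  d=D]
1: R B1 -> L1 miss  d=-]
2: W B1 -> L1 hit  d=D]
3: W B0 -> L0 miss  d=D]
4: W B4 -> L1 miss wb->B1  d=D]
5: W B2 -> L2 miss wb->B5  d=D]
6: R B1 -> L1 miss wb->B4  d=-]
7: R B0 -> L0 hit  d=D]
8: R B4 -> L1 miss  d=-]
9: R B4 -> L1 hit  d=-]
10: W B4 -> L1 hit  d=D]
11: R B4 -> L1 hit  d=D]
12: W B4 -> L1 hit  d=D]
13: W B4 -> L1 hit  d=D]
14: R B1 -> L1 miss wb->B4  d=-]
15: R B5 -> L2 miss wb->B2  d=-]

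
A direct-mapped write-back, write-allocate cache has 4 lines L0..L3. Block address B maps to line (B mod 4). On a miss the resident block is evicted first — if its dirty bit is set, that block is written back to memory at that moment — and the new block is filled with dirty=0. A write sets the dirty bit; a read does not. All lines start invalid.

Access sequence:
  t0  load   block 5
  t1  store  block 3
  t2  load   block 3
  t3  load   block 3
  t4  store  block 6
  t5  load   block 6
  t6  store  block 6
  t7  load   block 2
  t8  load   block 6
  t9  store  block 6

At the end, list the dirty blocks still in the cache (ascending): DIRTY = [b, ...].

DIRTY = [3, 6]

  0 | R B5 → L1 miss [-]
  1 | W B3 → L3 miss [D]
  2 | R B3 → L3 hit [D]
  3 | R B3 → L3 hit [D]
  4 | W B6 → L2 miss [D]
  5 | R B6 → L2 hit [D]
  6 | W B6 → L2 hit [D]
  7 | R B2 → L2 miss wb→B6 [-]
  8 | R B6 → L2 miss [-]
  9 | W B6 → L2 hit [D]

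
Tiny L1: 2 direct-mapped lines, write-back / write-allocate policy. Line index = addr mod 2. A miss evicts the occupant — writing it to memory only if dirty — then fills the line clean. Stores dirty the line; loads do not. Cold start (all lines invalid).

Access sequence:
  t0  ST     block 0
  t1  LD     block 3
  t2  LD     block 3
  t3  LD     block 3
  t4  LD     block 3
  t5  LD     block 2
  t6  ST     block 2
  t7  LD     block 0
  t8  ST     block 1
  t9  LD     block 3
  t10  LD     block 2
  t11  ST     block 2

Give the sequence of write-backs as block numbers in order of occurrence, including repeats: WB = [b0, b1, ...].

WB = [0, 2, 1]

0: W B0 -> L0 miss  d=D]
1: R B3 -> L1 miss  d=-]
2: R B3 -> L1 hit  d=-]
3: R B3 -> L1 hit  d=-]
4: R B3 -> L1 hit  d=-]
5: R B2 -> L0 miss wb->B0  d=-]
6: W B2 -> L0 hit  d=D]
7: R B0 -> L0 miss wb->B2  d=-]
8: W B1 -> L1 miss  d=D]
9: R B3 -> L1 miss wb->B1  d=-]
10: R B2 -> L0 miss  d=-]
11: W B2 -> L0 hit  d=D]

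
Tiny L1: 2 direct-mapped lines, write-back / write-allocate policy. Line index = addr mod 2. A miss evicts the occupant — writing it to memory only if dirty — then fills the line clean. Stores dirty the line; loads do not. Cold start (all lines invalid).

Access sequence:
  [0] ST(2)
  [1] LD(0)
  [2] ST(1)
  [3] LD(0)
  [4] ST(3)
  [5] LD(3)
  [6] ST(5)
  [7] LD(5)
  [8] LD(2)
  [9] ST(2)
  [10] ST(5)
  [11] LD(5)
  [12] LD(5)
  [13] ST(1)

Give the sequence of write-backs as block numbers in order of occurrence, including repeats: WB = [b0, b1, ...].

WB = [2, 1, 3, 5]

0: W B2 -> L0 miss  d=D]
1: R B0 -> L0 miss wb->B2  d=-]
2: W B1 -> L1 miss  d=D]
3: R B0 -> L0 hit  d=-]
4: W B3 -> L1 miss wb->B1  d=D]
5: R B3 -> L1 hit  d=D]
6: W B5 -> L1 miss wb->B3  d=D]
7: R B5 -> L1 hit  d=D]
8: R B2 -> L0 miss  d=-]
9: W B2 -> L0 hit  d=D]
10: W B5 -> L1 hit  d=D]
11: R B5 -> L1 hit  d=D]
12: R B5 -> L1 hit  d=D]
13: W B1 -> L1 miss wb->B5  d=D]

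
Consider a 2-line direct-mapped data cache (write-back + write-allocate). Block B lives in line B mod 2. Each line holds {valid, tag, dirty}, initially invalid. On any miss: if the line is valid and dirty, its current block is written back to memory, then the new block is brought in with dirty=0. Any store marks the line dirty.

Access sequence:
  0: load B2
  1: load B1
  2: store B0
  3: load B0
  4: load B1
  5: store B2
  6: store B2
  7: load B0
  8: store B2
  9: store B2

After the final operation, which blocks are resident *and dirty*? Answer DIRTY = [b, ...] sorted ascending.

DIRTY = [2]

0: R B2 → L0 miss [-]
1: R B1 → L1 miss [-]
2: W B0 → L0 miss [D]
3: R B0 → L0 hit [D]
4: R B1 → L1 hit [-]
5: W B2 → L0 miss wb→B0 [D]
6: W B2 → L0 hit [D]
7: R B0 → L0 miss wb→B2 [-]
8: W B2 → L0 miss [D]
9: W B2 → L0 hit [D]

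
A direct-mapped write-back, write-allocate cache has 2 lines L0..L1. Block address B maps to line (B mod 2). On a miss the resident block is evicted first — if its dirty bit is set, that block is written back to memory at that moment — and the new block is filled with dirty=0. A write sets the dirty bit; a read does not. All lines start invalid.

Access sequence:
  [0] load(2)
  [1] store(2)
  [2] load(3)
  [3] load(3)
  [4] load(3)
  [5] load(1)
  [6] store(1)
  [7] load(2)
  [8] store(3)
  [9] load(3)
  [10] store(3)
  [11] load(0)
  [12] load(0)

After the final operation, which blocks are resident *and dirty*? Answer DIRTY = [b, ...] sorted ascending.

DIRTY = [3]

  0 | R B2 → L0 miss [-]
  1 | W B2 → L0 hit [D]
  2 | R B3 → L1 miss [-]
  3 | R B3 → L1 hit [-]
  4 | R B3 → L1 hit [-]
  5 | R B1 → L1 miss [-]
  6 | W B1 → L1 hit [D]
  7 | R B2 → L0 hit [D]
  8 | W B3 → L1 miss wb→B1 [D]
  9 | R B3 → L1 hit [D]
  10 | W B3 → L1 hit [D]
  11 | R B0 → L0 miss wb→B2 [-]
  12 | R B0 → L0 hit [-]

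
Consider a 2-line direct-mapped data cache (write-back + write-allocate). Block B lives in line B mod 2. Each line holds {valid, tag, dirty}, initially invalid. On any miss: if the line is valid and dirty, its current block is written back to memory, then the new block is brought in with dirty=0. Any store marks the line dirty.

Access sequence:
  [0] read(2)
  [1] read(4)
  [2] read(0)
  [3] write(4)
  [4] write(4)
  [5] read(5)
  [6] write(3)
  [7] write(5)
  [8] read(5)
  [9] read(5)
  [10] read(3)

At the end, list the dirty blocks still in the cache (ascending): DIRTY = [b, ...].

0: R B2 -> L0 miss  d=-]
1: R B4 -> L0 miss  d=-]
2: R B0 -> L0 miss  d=-]
3: W B4 -> L0 miss  d=D]
4: W B4 -> L0 hit  d=D]
5: R B5 -> L1 miss  d=-]
6: W B3 -> L1 miss  d=D]
7: W B5 -> L1 miss wb->B3  d=D]
8: R B5 -> L1 hit  d=D]
9: R B5 -> L1 hit  d=D]
10: R B3 -> L1 miss wb->B5  d=-]

DIRTY = [4]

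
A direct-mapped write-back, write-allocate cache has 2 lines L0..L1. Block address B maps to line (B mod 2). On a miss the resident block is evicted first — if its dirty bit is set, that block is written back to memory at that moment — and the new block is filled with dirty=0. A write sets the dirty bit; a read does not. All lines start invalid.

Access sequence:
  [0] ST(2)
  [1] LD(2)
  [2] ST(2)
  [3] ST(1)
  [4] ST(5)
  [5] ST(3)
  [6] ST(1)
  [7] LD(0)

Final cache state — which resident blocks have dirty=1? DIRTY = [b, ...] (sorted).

DIRTY = [1]

0: W B2 -> L0 miss  d=D]
1: R B2 -> L0 hit  d=D]
2: W B2 -> L0 hit  d=D]
3: W B1 -> L1 miss  d=D]
4: W B5 -> L1 miss wb->B1  d=D]
5: W B3 -> L1 miss wb->B5  d=D]
6: W B1 -> L1 miss wb->B3  d=D]
7: R B0 -> L0 miss wb->B2  d=-]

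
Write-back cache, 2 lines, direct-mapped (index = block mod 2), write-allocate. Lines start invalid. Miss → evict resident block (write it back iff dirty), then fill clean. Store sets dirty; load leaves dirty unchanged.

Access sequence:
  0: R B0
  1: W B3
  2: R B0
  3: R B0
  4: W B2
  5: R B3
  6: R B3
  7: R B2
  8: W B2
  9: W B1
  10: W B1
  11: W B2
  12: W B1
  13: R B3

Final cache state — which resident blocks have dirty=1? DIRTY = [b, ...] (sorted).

  0 | R B0 → L0 miss [-]
  1 | W B3 → L1 miss [D]
  2 | R B0 → L0 hit [-]
  3 | R B0 → L0 hit [-]
  4 | W B2 → L0 miss [D]
  5 | R B3 → L1 hit [D]
  6 | R B3 → L1 hit [D]
  7 | R B2 → L0 hit [D]
  8 | W B2 → L0 hit [D]
  9 | W B1 → L1 miss wb→B3 [D]
  10 | W B1 → L1 hit [D]
  11 | W B2 → L0 hit [D]
  12 | W B1 → L1 hit [D]
  13 | R B3 → L1 miss wb→B1 [-]

DIRTY = [2]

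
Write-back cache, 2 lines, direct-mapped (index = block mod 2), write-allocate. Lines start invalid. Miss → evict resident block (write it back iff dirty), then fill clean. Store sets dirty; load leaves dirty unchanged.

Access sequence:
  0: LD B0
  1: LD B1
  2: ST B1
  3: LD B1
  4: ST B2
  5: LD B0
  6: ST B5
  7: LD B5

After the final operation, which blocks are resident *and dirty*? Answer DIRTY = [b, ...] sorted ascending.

DIRTY = [5]

0: R B0 → L0 miss [-]
1: R B1 → L1 miss [-]
2: W B1 → L1 hit [D]
3: R B1 → L1 hit [D]
4: W B2 → L0 miss [D]
5: R B0 → L0 miss wb→B2 [-]
6: W B5 → L1 miss wb→B1 [D]
7: R B5 → L1 hit [D]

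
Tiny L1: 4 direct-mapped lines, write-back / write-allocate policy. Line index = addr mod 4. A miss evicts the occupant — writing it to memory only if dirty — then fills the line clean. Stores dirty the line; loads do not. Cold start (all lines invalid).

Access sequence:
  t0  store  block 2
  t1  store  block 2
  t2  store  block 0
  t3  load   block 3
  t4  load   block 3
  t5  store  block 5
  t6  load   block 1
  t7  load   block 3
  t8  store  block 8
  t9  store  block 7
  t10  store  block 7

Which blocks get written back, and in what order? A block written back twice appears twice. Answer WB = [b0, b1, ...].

  0 | W B2 → L2 miss [D]
  1 | W B2 → L2 hit [D]
  2 | W B0 → L0 miss [D]
  3 | R B3 → L3 miss [-]
  4 | R B3 → L3 hit [-]
  5 | W B5 → L1 miss [D]
  6 | R B1 → L1 miss wb→B5 [-]
  7 | R B3 → L3 hit [-]
  8 | W B8 → L0 miss wb→B0 [D]
  9 | W B7 → L3 miss [D]
  10 | W B7 → L3 hit [D]

WB = [5, 0]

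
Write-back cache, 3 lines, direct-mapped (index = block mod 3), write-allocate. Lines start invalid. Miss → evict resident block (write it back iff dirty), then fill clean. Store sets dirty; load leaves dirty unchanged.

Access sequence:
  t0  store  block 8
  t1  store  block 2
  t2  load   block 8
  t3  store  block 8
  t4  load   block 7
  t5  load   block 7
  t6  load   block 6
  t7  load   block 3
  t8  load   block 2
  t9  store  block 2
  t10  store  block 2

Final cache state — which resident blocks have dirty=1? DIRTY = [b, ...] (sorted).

DIRTY = [2]

0: W B8 → L2 miss [D]
1: W B2 → L2 miss wb→B8 [D]
2: R B8 → L2 miss wb→B2 [-]
3: W B8 → L2 hit [D]
4: R B7 → L1 miss [-]
5: R B7 → L1 hit [-]
6: R B6 → L0 miss [-]
7: R B3 → L0 miss [-]
8: R B2 → L2 miss wb→B8 [-]
9: W B2 → L2 hit [D]
10: W B2 → L2 hit [D]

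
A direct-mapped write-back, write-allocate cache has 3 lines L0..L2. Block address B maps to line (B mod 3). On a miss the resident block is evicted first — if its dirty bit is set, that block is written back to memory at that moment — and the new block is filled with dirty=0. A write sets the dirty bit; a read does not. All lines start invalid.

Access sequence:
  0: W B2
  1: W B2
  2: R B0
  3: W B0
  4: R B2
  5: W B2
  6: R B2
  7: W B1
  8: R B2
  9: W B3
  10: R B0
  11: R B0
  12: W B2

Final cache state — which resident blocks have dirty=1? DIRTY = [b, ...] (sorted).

0: W B2 -> L2 miss  d=D]
1: W B2 -> L2 hit  d=D]
2: R B0 -> L0 miss  d=-]
3: W B0 -> L0 hit  d=D]
4: R B2 -> L2 hit  d=D]
5: W B2 -> L2 hit  d=D]
6: R B2 -> L2 hit  d=D]
7: W B1 -> L1 miss  d=D]
8: R B2 -> L2 hit  d=D]
9: W B3 -> L0 miss wb->B0  d=D]
10: R B0 -> L0 miss wb->B3  d=-]
11: R B0 -> L0 hit  d=-]
12: W B2 -> L2 hit  d=D]

DIRTY = [1, 2]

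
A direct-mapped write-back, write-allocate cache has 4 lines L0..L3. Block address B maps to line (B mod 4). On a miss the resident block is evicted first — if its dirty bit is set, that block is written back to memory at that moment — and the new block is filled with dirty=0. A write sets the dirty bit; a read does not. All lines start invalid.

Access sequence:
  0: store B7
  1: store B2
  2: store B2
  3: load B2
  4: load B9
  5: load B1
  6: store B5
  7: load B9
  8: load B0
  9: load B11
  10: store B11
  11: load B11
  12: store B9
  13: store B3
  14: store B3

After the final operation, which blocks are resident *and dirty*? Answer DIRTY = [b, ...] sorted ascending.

0: W B7 → L3 miss [D]
1: W B2 → L2 miss [D]
2: W B2 → L2 hit [D]
3: R B2 → L2 hit [D]
4: R B9 → L1 miss [-]
5: R B1 → L1 miss [-]
6: W B5 → L1 miss [D]
7: R B9 → L1 miss wb→B5 [-]
8: R B0 → L0 miss [-]
9: R B11 → L3 miss wb→B7 [-]
10: W B11 → L3 hit [D]
11: R B11 → L3 hit [D]
12: W B9 → L1 hit [D]
13: W B3 → L3 miss wb→B11 [D]
14: W B3 → L3 hit [D]

DIRTY = [2, 3, 9]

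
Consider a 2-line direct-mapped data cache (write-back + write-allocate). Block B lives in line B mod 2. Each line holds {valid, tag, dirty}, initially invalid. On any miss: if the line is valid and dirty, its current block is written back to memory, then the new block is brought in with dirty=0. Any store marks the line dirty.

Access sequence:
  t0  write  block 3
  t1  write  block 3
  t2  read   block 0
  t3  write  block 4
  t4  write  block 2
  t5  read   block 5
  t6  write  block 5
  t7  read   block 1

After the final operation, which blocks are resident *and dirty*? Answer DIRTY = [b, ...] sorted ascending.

DIRTY = [2]

  0 | W B3 → L1 miss [D]
  1 | W B3 → L1 hit [D]
  2 | R B0 → L0 miss [-]
  3 | W B4 → L0 miss [D]
  4 | W B2 → L0 miss wb→B4 [D]
  5 | R B5 → L1 miss wb→B3 [-]
  6 | W B5 → L1 hit [D]
  7 | R B1 → L1 miss wb→B5 [-]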